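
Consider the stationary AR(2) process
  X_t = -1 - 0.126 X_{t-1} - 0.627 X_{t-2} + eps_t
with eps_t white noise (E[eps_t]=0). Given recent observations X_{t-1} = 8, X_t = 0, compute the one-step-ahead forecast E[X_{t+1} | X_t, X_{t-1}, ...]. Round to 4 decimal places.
E[X_{t+1} \mid \mathcal F_t] = -6.0160

For an AR(p) model X_t = c + sum_i phi_i X_{t-i} + eps_t, the
one-step-ahead conditional mean is
  E[X_{t+1} | X_t, ...] = c + sum_i phi_i X_{t+1-i}.
Substitute known values:
  E[X_{t+1} | ...] = -1 + (-0.126) * (0) + (-0.627) * (8)
                   = -6.0160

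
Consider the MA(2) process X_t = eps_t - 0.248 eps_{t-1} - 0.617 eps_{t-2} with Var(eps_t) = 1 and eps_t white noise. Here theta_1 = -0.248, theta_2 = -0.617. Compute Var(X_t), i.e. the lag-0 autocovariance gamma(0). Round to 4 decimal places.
\gamma(0) = 1.4422

For an MA(q) process X_t = eps_t + sum_i theta_i eps_{t-i} with
Var(eps_t) = sigma^2, the variance is
  gamma(0) = sigma^2 * (1 + sum_i theta_i^2).
  sum_i theta_i^2 = (-0.248)^2 + (-0.617)^2 = 0.061504 + 0.380689 = 0.442193.
  gamma(0) = 1 * (1 + 0.442193) = 1 * 1.442193 = 1.442193, which rounds to 1.4422.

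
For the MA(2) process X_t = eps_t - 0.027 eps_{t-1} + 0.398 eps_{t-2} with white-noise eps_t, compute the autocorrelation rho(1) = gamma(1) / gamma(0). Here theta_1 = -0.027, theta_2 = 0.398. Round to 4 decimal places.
\rho(1) = -0.0326

For an MA(q) process with theta_0 = 1, the autocovariance is
  gamma(k) = sigma^2 * sum_{i=0..q-k} theta_i * theta_{i+k},
and rho(k) = gamma(k) / gamma(0). Sigma^2 cancels.
  numerator   = (1)*(-0.027) + (-0.027)*(0.398) = -0.037746.
  denominator = (1)^2 + (-0.027)^2 + (0.398)^2 = 1.159133.
  rho(1) = -0.037746 / 1.159133 = -0.0326.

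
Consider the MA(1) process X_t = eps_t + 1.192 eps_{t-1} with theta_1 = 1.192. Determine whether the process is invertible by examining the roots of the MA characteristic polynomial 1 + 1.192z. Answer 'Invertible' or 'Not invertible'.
\text{Not invertible}

The MA(q) characteristic polynomial is P(z) = 1 + 1.192z.
Invertibility requires all roots to lie outside the unit circle, i.e. |z| > 1 for every root.
This is linear in z: 1 + (1.192) z = 0  =>  z = -1/(1.192) = -0.838926,  |z| = 0.838926.
Moduli of all roots: 0.8389.
All moduli strictly greater than 1? No.
Verdict: Not invertible.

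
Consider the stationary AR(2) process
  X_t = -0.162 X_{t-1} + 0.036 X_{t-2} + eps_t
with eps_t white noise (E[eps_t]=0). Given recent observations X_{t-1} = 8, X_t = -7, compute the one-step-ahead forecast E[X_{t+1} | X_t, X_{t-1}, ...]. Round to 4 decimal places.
E[X_{t+1} \mid \mathcal F_t] = 1.4220

For an AR(p) model X_t = c + sum_i phi_i X_{t-i} + eps_t, the
one-step-ahead conditional mean is
  E[X_{t+1} | X_t, ...] = c + sum_i phi_i X_{t+1-i}.
Substitute known values:
  E[X_{t+1} | ...] = (-0.162) * (-7) + (0.036) * (8)
                   = 1.4220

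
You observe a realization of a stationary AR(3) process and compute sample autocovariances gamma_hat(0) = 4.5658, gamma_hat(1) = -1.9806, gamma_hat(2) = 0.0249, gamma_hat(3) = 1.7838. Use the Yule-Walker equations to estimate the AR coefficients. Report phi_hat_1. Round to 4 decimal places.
\hat\phi_{1} = -0.4450

The Yule-Walker equations for an AR(p) process read, in matrix form,
  Gamma_p phi = r_p,   with   (Gamma_p)_{ij} = gamma(|i - j|),
                       (r_p)_i = gamma(i),   i,j = 1..p.
Substitute the sample gammas (Toeplitz matrix and right-hand side of size 3):
  Gamma_p = [[4.5658, -1.9806, 0.0249], [-1.9806, 4.5658, -1.9806], [0.0249, -1.9806, 4.5658]]
  r_p     = [-1.9806, 0.0249, 1.7838]
Written out (R1..R3):
  (R1) 4.5658 phi_1 - 1.9806 phi_2 + 0.0249 phi_3 = -1.9806
  (R2) -1.9806 phi_1 + 4.5658 phi_2 - 1.9806 phi_3 = 0.0249
  (R3) 0.0249 phi_1 - 1.9806 phi_2 + 4.5658 phi_3 = 1.7838
Gaussian elimination:
  R2 <- R2 - (-1.9806/4.5658) R1 = R2 - (-0.43379) R1:  3.706635 phi_2 - 1.969799 phi_3 = -0.834265
  R3 <- R3 - (0.0249/4.5658) R1 = R3 - (0.005454) R1:  -1.969799 phi_2 + 4.565664 phi_3 = 1.794601
  R3 <- R3 - (-1.969799/3.706635) R2 = R3 - (-0.531425) R2:  3.518864 phi_3 = 1.351252
Back-substitution:
  phi_hat_3 = 1.351252 / 3.518864 = 0.384002
  phi_hat_2 = (-0.834265 - (-1.969799)(0.384002)) / 3.706635 = -0.021005
  phi_hat_1 = (-1.9806 - (-1.9806)(-0.021005) - (0.0249)(0.384002)) / 4.5658 = -0.444996
So phi_hat = [-0.4450, -0.0210, 0.3840].
Therefore phi_hat_1 = -0.4450.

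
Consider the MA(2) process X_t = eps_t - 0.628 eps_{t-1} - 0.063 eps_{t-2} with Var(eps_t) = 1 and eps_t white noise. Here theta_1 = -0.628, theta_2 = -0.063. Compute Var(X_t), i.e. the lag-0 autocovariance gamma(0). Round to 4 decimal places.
\gamma(0) = 1.3984

For an MA(q) process X_t = eps_t + sum_i theta_i eps_{t-i} with
Var(eps_t) = sigma^2, the variance is
  gamma(0) = sigma^2 * (1 + sum_i theta_i^2).
  sum_i theta_i^2 = (-0.628)^2 + (-0.063)^2 = 0.394384 + 0.003969 = 0.398353.
  gamma(0) = 1 * (1 + 0.398353) = 1 * 1.398353 = 1.398353, which rounds to 1.3984.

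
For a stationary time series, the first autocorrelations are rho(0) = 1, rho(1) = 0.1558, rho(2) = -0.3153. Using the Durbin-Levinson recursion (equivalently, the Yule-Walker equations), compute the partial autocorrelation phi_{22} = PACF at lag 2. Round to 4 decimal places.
\phi_{22} = -0.3480

The PACF at lag k is phi_{kk}, the last component of the solution
to the Yule-Walker system G_k phi = r_k where
  (G_k)_{ij} = rho(|i - j|), (r_k)_i = rho(i), i,j = 1..k.
Equivalently, Durbin-Levinson gives phi_{kk} iteratively:
  phi_{11} = rho(1)
  phi_{kk} = [rho(k) - sum_{j=1..k-1} phi_{k-1,j} rho(k-j)]
            / [1 - sum_{j=1..k-1} phi_{k-1,j} rho(j)],
  phi_{k,j} = phi_{k-1,j} - phi_{kk} phi_{k-1,k-j},  j = 1..k-1.
Step k = 1:
  phi_11 = rho(1) = 0.1558.
Step k = 2:
  phi_22 = [rho(2) - phi_11 rho(1)] / [1 - phi_11 rho(1)] = [-0.3153 - (0.1558)(0.1558)] / [1 - (0.1558)(0.1558)]
         = -0.33957364 / 0.97572636 = -0.348.
Therefore phi_{22} = -0.3480.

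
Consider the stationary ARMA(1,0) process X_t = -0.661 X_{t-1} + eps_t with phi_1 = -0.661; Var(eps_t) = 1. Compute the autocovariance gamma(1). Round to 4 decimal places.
\gamma(1) = -1.1739

Multiply the model equation by X_{t-k} and take expectations. With theta_0 = psi_0 = 1 and psi_j the MA(infinity) weights, this gives
  gamma(k) - sum_i phi_i gamma(k-i) = c_k,
  c_k = sigma^2 * sum_{j=k..q} theta_j psi_{j-k}   (c_k = 0 for k > q),
using gamma(-m) = gamma(m).
Pure AR (q = 0): c_0 = sigma^2 = 1, c_k = 0 for k >= 1.
Equations for k = 0 and k = 1 (AR order 1):
  gamma(0) = phi_1 gamma(1) + c_0
  gamma(1) = phi_1 gamma(0) + c_1
Substituting the second into the first: gamma(0) (1 - phi_1^2) = c_0 + phi_1 c_1, so
  gamma(0) = c_0 / (1 - phi_1^2) = 1 / (1 - (-0.661)^2) = 1 / 0.563079 = 1.77595.
  gamma(1) = phi_1 gamma(0) = (-0.661)(1.77595) = -1.173903.
Therefore gamma(1) = -1.1739 (to 4 decimal places).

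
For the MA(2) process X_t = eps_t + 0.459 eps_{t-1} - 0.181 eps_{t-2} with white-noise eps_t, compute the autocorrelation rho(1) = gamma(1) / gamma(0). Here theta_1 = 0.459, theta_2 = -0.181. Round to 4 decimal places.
\rho(1) = 0.3023

For an MA(q) process with theta_0 = 1, the autocovariance is
  gamma(k) = sigma^2 * sum_{i=0..q-k} theta_i * theta_{i+k},
and rho(k) = gamma(k) / gamma(0). Sigma^2 cancels.
  numerator   = (1)*(0.459) + (0.459)*(-0.181) = 0.375921.
  denominator = (1)^2 + (0.459)^2 + (-0.181)^2 = 1.243442.
  rho(1) = 0.375921 / 1.243442 = 0.3023.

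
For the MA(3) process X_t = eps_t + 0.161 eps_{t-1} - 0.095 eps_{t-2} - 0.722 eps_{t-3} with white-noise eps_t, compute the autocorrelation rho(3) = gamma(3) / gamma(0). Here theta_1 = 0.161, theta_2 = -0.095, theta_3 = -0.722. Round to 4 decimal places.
\rho(3) = -0.4639

For an MA(q) process with theta_0 = 1, the autocovariance is
  gamma(k) = sigma^2 * sum_{i=0..q-k} theta_i * theta_{i+k},
and rho(k) = gamma(k) / gamma(0). Sigma^2 cancels.
  numerator   = (1)*(-0.722) = -0.722.
  denominator = (1)^2 + (0.161)^2 + (-0.095)^2 + (-0.722)^2 = 1.55623.
  rho(3) = -0.722 / 1.55623 = -0.4639.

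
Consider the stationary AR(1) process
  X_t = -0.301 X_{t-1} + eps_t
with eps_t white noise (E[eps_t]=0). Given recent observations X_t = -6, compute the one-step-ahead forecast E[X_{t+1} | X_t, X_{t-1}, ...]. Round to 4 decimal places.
E[X_{t+1} \mid \mathcal F_t] = 1.8060

For an AR(p) model X_t = c + sum_i phi_i X_{t-i} + eps_t, the
one-step-ahead conditional mean is
  E[X_{t+1} | X_t, ...] = c + sum_i phi_i X_{t+1-i}.
Substitute known values:
  E[X_{t+1} | ...] = (-0.301) * (-6)
                   = 1.8060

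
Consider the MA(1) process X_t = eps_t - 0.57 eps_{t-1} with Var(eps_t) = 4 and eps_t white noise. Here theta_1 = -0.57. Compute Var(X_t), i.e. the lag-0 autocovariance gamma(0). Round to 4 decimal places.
\gamma(0) = 5.2996

For an MA(q) process X_t = eps_t + sum_i theta_i eps_{t-i} with
Var(eps_t) = sigma^2, the variance is
  gamma(0) = sigma^2 * (1 + sum_i theta_i^2).
  sum_i theta_i^2 = (-0.57)^2 = 0.3249.
  gamma(0) = 4 * (1 + 0.3249) = 4 * 1.3249 = 5.2996.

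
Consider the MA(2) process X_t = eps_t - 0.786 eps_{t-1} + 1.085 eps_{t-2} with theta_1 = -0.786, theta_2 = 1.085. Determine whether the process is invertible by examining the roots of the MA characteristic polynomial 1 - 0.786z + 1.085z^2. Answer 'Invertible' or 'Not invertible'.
\text{Not invertible}

The MA(q) characteristic polynomial is P(z) = 1 - 0.786z + 1.085z^2.
Invertibility requires all roots to lie outside the unit circle, i.e. |z| > 1 for every root.
Set 1 + (-0.786) z + (1.085) z^2 = 0, i.e. a z^2 + b z + c = 0 with a = 1.085, b = -0.786, c = 1.
Discriminant D = b^2 - 4ac = (-0.786)^2 - 4*(1.085)*1 = 0.617796 - (4.34) = -3.722204.
D < 0, so the roots are the complex-conjugate pair z = (-b +/- i sqrt(-D)) / (2a) = 0.3622 +/- 0.8891i.
For a conjugate pair |z|^2 = z * conj(z) = (product of roots) = c/a = 1/(1.085) = 0.921659, so |z| = sqrt(0.921659) = 0.96 for both roots.
Moduli of all roots: 0.9600, 0.9600.
All moduli strictly greater than 1? No.
Verdict: Not invertible.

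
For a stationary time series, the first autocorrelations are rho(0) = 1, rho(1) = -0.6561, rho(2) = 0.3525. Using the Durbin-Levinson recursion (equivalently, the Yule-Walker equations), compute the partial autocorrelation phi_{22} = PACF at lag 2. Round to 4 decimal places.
\phi_{22} = -0.1369

The PACF at lag k is phi_{kk}, the last component of the solution
to the Yule-Walker system G_k phi = r_k where
  (G_k)_{ij} = rho(|i - j|), (r_k)_i = rho(i), i,j = 1..k.
Equivalently, Durbin-Levinson gives phi_{kk} iteratively:
  phi_{11} = rho(1)
  phi_{kk} = [rho(k) - sum_{j=1..k-1} phi_{k-1,j} rho(k-j)]
            / [1 - sum_{j=1..k-1} phi_{k-1,j} rho(j)],
  phi_{k,j} = phi_{k-1,j} - phi_{kk} phi_{k-1,k-j},  j = 1..k-1.
Step k = 1:
  phi_11 = rho(1) = -0.6561.
Step k = 2:
  phi_22 = [rho(2) - phi_11 rho(1)] / [1 - phi_11 rho(1)] = [0.3525 - (-0.6561)(-0.6561)] / [1 - (-0.6561)(-0.6561)]
         = -0.07796721 / 0.56953279 = -0.1369.
Therefore phi_{22} = -0.1369.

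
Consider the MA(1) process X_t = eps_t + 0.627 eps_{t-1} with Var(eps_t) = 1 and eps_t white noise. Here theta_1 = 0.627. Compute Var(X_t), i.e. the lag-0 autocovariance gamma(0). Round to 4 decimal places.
\gamma(0) = 1.3931

For an MA(q) process X_t = eps_t + sum_i theta_i eps_{t-i} with
Var(eps_t) = sigma^2, the variance is
  gamma(0) = sigma^2 * (1 + sum_i theta_i^2).
  sum_i theta_i^2 = (0.627)^2 = 0.393129.
  gamma(0) = 1 * (1 + 0.393129) = 1 * 1.393129 = 1.393129, which rounds to 1.3931.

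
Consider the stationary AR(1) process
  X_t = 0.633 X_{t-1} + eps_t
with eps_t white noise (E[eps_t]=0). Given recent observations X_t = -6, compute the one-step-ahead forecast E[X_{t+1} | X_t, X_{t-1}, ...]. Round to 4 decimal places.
E[X_{t+1} \mid \mathcal F_t] = -3.7980

For an AR(p) model X_t = c + sum_i phi_i X_{t-i} + eps_t, the
one-step-ahead conditional mean is
  E[X_{t+1} | X_t, ...] = c + sum_i phi_i X_{t+1-i}.
Substitute known values:
  E[X_{t+1} | ...] = (0.633) * (-6)
                   = -3.7980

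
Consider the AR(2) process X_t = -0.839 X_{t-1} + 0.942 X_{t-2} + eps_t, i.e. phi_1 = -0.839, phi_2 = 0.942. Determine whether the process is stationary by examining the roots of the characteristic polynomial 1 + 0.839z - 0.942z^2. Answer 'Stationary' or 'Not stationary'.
\text{Not stationary}

The AR(p) characteristic polynomial is P(z) = 1 + 0.839z - 0.942z^2.
Stationarity requires all roots to lie outside the unit circle, i.e. |z| > 1 for every root.
Set 1 + (0.839) z + (-0.942) z^2 = 0, i.e. a z^2 + b z + c = 0 with a = -0.942, b = 0.839, c = 1.
Discriminant D = b^2 - 4ac = (0.839)^2 - 4*(-0.942)*1 = 0.703921 - (-3.768) = 4.471921.
D >= 0, so the roots are real: z = (-b +/- sqrt(D)) / (2a) = (-0.839 +/- 2.114692) / (-1.884).
  z_1 = (-0.839 + 2.114692) / (-1.884) = -0.6771,   |z_1| = 0.6771.
  z_2 = (-0.839 - 2.114692) / (-1.884) = 1.5678,   |z_2| = 1.5678.
Moduli of all roots: 0.6771, 1.5678.
All moduli strictly greater than 1? No.
Verdict: Not stationary.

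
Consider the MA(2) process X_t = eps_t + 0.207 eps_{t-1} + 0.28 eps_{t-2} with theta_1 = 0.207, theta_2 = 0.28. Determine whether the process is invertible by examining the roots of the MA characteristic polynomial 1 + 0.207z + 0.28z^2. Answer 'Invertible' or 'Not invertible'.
\text{Invertible}

The MA(q) characteristic polynomial is P(z) = 1 + 0.207z + 0.28z^2.
Invertibility requires all roots to lie outside the unit circle, i.e. |z| > 1 for every root.
Set 1 + (0.207) z + (0.28) z^2 = 0, i.e. a z^2 + b z + c = 0 with a = 0.28, b = 0.207, c = 1.
Discriminant D = b^2 - 4ac = (0.207)^2 - 4*(0.28)*1 = 0.042849 - (1.12) = -1.077151.
D < 0, so the roots are the complex-conjugate pair z = (-b +/- i sqrt(-D)) / (2a) = -0.3696 +/- 1.8533i.
For a conjugate pair |z|^2 = z * conj(z) = (product of roots) = c/a = 1/(0.28) = 3.571429, so |z| = sqrt(3.571429) = 1.8898 for both roots.
Moduli of all roots: 1.8898, 1.8898.
All moduli strictly greater than 1? Yes.
Verdict: Invertible.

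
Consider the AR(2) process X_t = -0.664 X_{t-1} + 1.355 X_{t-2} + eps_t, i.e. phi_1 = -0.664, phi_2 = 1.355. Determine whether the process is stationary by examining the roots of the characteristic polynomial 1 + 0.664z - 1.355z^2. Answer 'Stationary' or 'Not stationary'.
\text{Not stationary}

The AR(p) characteristic polynomial is P(z) = 1 + 0.664z - 1.355z^2.
Stationarity requires all roots to lie outside the unit circle, i.e. |z| > 1 for every root.
Set 1 + (0.664) z + (-1.355) z^2 = 0, i.e. a z^2 + b z + c = 0 with a = -1.355, b = 0.664, c = 1.
Discriminant D = b^2 - 4ac = (0.664)^2 - 4*(-1.355)*1 = 0.440896 - (-5.42) = 5.860896.
D >= 0, so the roots are real: z = (-b +/- sqrt(D)) / (2a) = (-0.664 +/- 2.420929) / (-2.71).
  z_1 = (-0.664 + 2.420929) / (-2.71) = -0.6483,   |z_1| = 0.6483.
  z_2 = (-0.664 - 2.420929) / (-2.71) = 1.1384,   |z_2| = 1.1384.
Moduli of all roots: 0.6483, 1.1384.
All moduli strictly greater than 1? No.
Verdict: Not stationary.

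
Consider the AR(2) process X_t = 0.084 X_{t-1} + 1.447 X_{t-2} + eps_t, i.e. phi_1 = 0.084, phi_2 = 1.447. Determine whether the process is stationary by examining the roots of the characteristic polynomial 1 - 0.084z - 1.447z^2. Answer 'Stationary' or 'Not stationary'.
\text{Not stationary}

The AR(p) characteristic polynomial is P(z) = 1 - 0.084z - 1.447z^2.
Stationarity requires all roots to lie outside the unit circle, i.e. |z| > 1 for every root.
Set 1 + (-0.084) z + (-1.447) z^2 = 0, i.e. a z^2 + b z + c = 0 with a = -1.447, b = -0.084, c = 1.
Discriminant D = b^2 - 4ac = (-0.084)^2 - 4*(-1.447)*1 = 0.007056 - (-5.788) = 5.795056.
D >= 0, so the roots are real: z = (-b +/- sqrt(D)) / (2a) = (0.084 +/- 2.407292) / (-2.894).
  z_1 = (0.084 + 2.407292) / (-2.894) = -0.8608,   |z_1| = 0.8608.
  z_2 = (0.084 - 2.407292) / (-2.894) = 0.8028,   |z_2| = 0.8028.
Moduli of all roots: 0.8608, 0.8028.
All moduli strictly greater than 1? No.
Verdict: Not stationary.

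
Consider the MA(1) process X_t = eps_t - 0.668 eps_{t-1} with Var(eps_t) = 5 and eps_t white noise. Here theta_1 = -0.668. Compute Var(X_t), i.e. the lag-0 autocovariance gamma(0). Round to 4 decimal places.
\gamma(0) = 7.2311

For an MA(q) process X_t = eps_t + sum_i theta_i eps_{t-i} with
Var(eps_t) = sigma^2, the variance is
  gamma(0) = sigma^2 * (1 + sum_i theta_i^2).
  sum_i theta_i^2 = (-0.668)^2 = 0.446224.
  gamma(0) = 5 * (1 + 0.446224) = 5 * 1.446224 = 7.23112, which rounds to 7.2311.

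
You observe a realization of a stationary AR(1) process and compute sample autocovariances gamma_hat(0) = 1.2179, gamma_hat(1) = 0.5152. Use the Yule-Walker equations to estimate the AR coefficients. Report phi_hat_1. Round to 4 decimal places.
\hat\phi_{1} = 0.4230

The Yule-Walker equations for an AR(p) process read, in matrix form,
  Gamma_p phi = r_p,   with   (Gamma_p)_{ij} = gamma(|i - j|),
                       (r_p)_i = gamma(i),   i,j = 1..p.
Substitute the sample gammas (Toeplitz matrix and right-hand side of size 1):
  Gamma_p = [[1.2179]]
  r_p     = [0.5152]
With p = 1 this is the single equation gamma(0) phi_1 = gamma(1):
  phi_hat_1 = gamma(1) / gamma(0) = 0.5152 / 1.2179 = 0.4230.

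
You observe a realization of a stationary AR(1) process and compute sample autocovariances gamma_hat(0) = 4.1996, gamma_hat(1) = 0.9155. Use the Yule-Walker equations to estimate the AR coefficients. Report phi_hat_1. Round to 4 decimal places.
\hat\phi_{1} = 0.2180

The Yule-Walker equations for an AR(p) process read, in matrix form,
  Gamma_p phi = r_p,   with   (Gamma_p)_{ij} = gamma(|i - j|),
                       (r_p)_i = gamma(i),   i,j = 1..p.
Substitute the sample gammas (Toeplitz matrix and right-hand side of size 1):
  Gamma_p = [[4.1996]]
  r_p     = [0.9155]
With p = 1 this is the single equation gamma(0) phi_1 = gamma(1):
  phi_hat_1 = gamma(1) / gamma(0) = 0.9155 / 4.1996 = 0.2180.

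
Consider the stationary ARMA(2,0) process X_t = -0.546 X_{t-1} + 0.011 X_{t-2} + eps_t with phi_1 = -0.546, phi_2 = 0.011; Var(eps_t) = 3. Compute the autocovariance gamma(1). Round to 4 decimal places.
\gamma(1) = -2.3826

Multiply the model equation by X_{t-k} and take expectations. With theta_0 = psi_0 = 1 and psi_j the MA(infinity) weights, this gives
  gamma(k) - sum_i phi_i gamma(k-i) = c_k,
  c_k = sigma^2 * sum_{j=k..q} theta_j psi_{j-k}   (c_k = 0 for k > q),
using gamma(-m) = gamma(m).
Pure AR (q = 0): c_0 = sigma^2 = 3, c_k = 0 for k >= 1.
Equations for k = 0, 1, 2 (AR order 2, c_2 = 0):
  (E0) gamma(0) = phi_1 gamma(1) + phi_2 gamma(2) + c_0
  (E1) gamma(1) = phi_1 gamma(0) + phi_2 gamma(1) + c_1
  (E2) gamma(2) = phi_1 gamma(1) + phi_2 gamma(0)
From (E1): gamma(1) = A gamma(0) + B with
  A = phi_1 / (1 - phi_2) = -0.546 / 0.989 = -0.552073,   B = c_1 / (1 - phi_2) = 0 / 0.989 = 0.
Insert (E2) into (E0): gamma(0) (1 - phi_2^2) = phi_1 (1 + phi_2) gamma(1) + c_0.
  phi_1 (1 + phi_2) = (-0.546)(1.011) = -0.552006,   1 - phi_2^2 = 0.999879.
Replace gamma(1) by A gamma(0) + B and collect gamma(0):
  gamma(0) [0.999879 - (-0.552006)(-0.552073)] = c_0 = 3
  gamma(0) * 0.695132 = 3
  gamma(0) = 3 / 0.695132 = 4.31573.
  gamma(1) = A gamma(0) = (-0.552073)(4.31573) = -2.382597.
Therefore gamma(1) = -2.3826 (to 4 decimal places).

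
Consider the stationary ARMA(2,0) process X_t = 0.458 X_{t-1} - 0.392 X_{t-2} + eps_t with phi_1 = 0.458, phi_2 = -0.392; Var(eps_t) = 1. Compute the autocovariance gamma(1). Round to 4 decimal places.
\gamma(1) = 0.4360

Multiply the model equation by X_{t-k} and take expectations. With theta_0 = psi_0 = 1 and psi_j the MA(infinity) weights, this gives
  gamma(k) - sum_i phi_i gamma(k-i) = c_k,
  c_k = sigma^2 * sum_{j=k..q} theta_j psi_{j-k}   (c_k = 0 for k > q),
using gamma(-m) = gamma(m).
Pure AR (q = 0): c_0 = sigma^2 = 1, c_k = 0 for k >= 1.
Equations for k = 0, 1, 2 (AR order 2, c_2 = 0):
  (E0) gamma(0) = phi_1 gamma(1) + phi_2 gamma(2) + c_0
  (E1) gamma(1) = phi_1 gamma(0) + phi_2 gamma(1) + c_1
  (E2) gamma(2) = phi_1 gamma(1) + phi_2 gamma(0)
From (E1): gamma(1) = A gamma(0) + B with
  A = phi_1 / (1 - phi_2) = 0.458 / 1.392 = 0.329023,   B = c_1 / (1 - phi_2) = 0 / 1.392 = 0.
Insert (E2) into (E0): gamma(0) (1 - phi_2^2) = phi_1 (1 + phi_2) gamma(1) + c_0.
  phi_1 (1 + phi_2) = (0.458)(0.608) = 0.278464,   1 - phi_2^2 = 0.846336.
Replace gamma(1) by A gamma(0) + B and collect gamma(0):
  gamma(0) [0.846336 - (0.278464)(0.329023)] = c_0 = 1
  gamma(0) * 0.754715 = 1
  gamma(0) = 1 / 0.754715 = 1.325004.
  gamma(1) = A gamma(0) = (0.329023)(1.325004) = 0.435957.
Therefore gamma(1) = 0.4360 (to 4 decimal places).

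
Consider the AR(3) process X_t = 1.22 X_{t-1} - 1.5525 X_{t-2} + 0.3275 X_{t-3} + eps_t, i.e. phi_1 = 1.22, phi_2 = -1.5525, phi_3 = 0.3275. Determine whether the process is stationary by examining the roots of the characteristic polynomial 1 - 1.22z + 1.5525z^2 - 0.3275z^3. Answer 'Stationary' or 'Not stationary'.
\text{Not stationary}

The AR(p) characteristic polynomial is P(z) = 1 - 1.22z + 1.5525z^2 - 0.3275z^3.
Stationarity requires all roots to lie outside the unit circle, i.e. |z| > 1 for every root.
Degree 3: look for a simple real root z0 first, then factor out (1 - z/z0) and solve the remaining quadratic.
Testing z0 = 4: P(4) = 1 + (-1.22)(4) + (1.5525)(4)^2 + (-0.3275)(4)^3
  = 1 + (-4.88) + (24.84) + (-20.96) = 0.  So z_0 = 4 is a root, |z_0| = 4.
Divide out the factor (1 - 0.25 z) = (1 - z/z0) (since 1/z0 = 0.25):
  P(z) = (1 - 0.25 z)(1 + (-0.97) z + (1.31) z^2)
  [check: z-coef -0.97 - (0.25) = -1.22; z^2-coef 1.31 - (0.25)(-0.97) = 1.5525; z^3-coef -(0.25)(1.31) = -0.3275.]
Remaining roots from the quadratic factor 1 + (-0.97) z + (1.31) z^2:
  Set 1 + (-0.97) z + (1.31) z^2 = 0, i.e. a z^2 + b z + c = 0 with a = 1.31, b = -0.97, c = 1.
  Discriminant D = b^2 - 4ac = (-0.97)^2 - 4*(1.31)*1 = 0.9409 - (5.24) = -4.2991.
  D < 0, so the roots are the complex-conjugate pair z = (-b +/- i sqrt(-D)) / (2a) = 0.3702 +/- 0.7914i.
  For a conjugate pair |z|^2 = z * conj(z) = (product of roots) = c/a = 1/(1.31) = 0.763359, so |z| = sqrt(0.763359) = 0.8737 for both roots.
Moduli of all roots: 4.0000, 0.8737, 0.8737.
All moduli strictly greater than 1? No.
Verdict: Not stationary.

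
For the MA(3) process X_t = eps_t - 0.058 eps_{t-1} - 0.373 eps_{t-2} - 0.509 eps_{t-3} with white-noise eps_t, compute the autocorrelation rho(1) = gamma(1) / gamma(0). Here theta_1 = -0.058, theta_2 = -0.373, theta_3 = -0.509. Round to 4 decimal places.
\rho(1) = 0.1095

For an MA(q) process with theta_0 = 1, the autocovariance is
  gamma(k) = sigma^2 * sum_{i=0..q-k} theta_i * theta_{i+k},
and rho(k) = gamma(k) / gamma(0). Sigma^2 cancels.
  numerator   = (1)*(-0.058) + (-0.058)*(-0.373) + (-0.373)*(-0.509) = 0.153491.
  denominator = (1)^2 + (-0.058)^2 + (-0.373)^2 + (-0.509)^2 = 1.401574.
  rho(1) = 0.153491 / 1.401574 = 0.1095.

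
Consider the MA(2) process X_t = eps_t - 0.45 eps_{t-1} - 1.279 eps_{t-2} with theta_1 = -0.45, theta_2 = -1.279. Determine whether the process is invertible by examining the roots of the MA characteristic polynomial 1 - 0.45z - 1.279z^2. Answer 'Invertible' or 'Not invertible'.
\text{Not invertible}

The MA(q) characteristic polynomial is P(z) = 1 - 0.45z - 1.279z^2.
Invertibility requires all roots to lie outside the unit circle, i.e. |z| > 1 for every root.
Set 1 + (-0.45) z + (-1.279) z^2 = 0, i.e. a z^2 + b z + c = 0 with a = -1.279, b = -0.45, c = 1.
Discriminant D = b^2 - 4ac = (-0.45)^2 - 4*(-1.279)*1 = 0.2025 - (-5.116) = 5.3185.
D >= 0, so the roots are real: z = (-b +/- sqrt(D)) / (2a) = (0.45 +/- 2.306187) / (-2.558).
  z_1 = (0.45 + 2.306187) / (-2.558) = -1.0775,   |z_1| = 1.0775.
  z_2 = (0.45 - 2.306187) / (-2.558) = 0.7256,   |z_2| = 0.7256.
Moduli of all roots: 1.0775, 0.7256.
All moduli strictly greater than 1? No.
Verdict: Not invertible.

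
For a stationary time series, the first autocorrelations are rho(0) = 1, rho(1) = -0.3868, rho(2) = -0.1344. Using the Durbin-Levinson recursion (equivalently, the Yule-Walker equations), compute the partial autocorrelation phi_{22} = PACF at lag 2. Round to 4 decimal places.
\phi_{22} = -0.3340

The PACF at lag k is phi_{kk}, the last component of the solution
to the Yule-Walker system G_k phi = r_k where
  (G_k)_{ij} = rho(|i - j|), (r_k)_i = rho(i), i,j = 1..k.
Equivalently, Durbin-Levinson gives phi_{kk} iteratively:
  phi_{11} = rho(1)
  phi_{kk} = [rho(k) - sum_{j=1..k-1} phi_{k-1,j} rho(k-j)]
            / [1 - sum_{j=1..k-1} phi_{k-1,j} rho(j)],
  phi_{k,j} = phi_{k-1,j} - phi_{kk} phi_{k-1,k-j},  j = 1..k-1.
Step k = 1:
  phi_11 = rho(1) = -0.3868.
Step k = 2:
  phi_22 = [rho(2) - phi_11 rho(1)] / [1 - phi_11 rho(1)] = [-0.1344 - (-0.3868)(-0.3868)] / [1 - (-0.3868)(-0.3868)]
         = -0.28401424 / 0.85038576 = -0.334.
Therefore phi_{22} = -0.3340.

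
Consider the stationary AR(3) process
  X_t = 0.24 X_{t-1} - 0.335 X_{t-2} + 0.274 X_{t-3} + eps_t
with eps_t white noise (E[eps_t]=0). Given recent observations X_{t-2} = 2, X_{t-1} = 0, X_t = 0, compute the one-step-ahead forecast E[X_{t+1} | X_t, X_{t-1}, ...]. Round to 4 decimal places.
E[X_{t+1} \mid \mathcal F_t] = 0.5480

For an AR(p) model X_t = c + sum_i phi_i X_{t-i} + eps_t, the
one-step-ahead conditional mean is
  E[X_{t+1} | X_t, ...] = c + sum_i phi_i X_{t+1-i}.
Substitute known values:
  E[X_{t+1} | ...] = (0.24) * (0) + (-0.335) * (0) + (0.274) * (2)
                   = 0.5480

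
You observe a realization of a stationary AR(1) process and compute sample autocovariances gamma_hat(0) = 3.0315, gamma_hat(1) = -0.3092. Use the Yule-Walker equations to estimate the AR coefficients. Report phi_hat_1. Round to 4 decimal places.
\hat\phi_{1} = -0.1020

The Yule-Walker equations for an AR(p) process read, in matrix form,
  Gamma_p phi = r_p,   with   (Gamma_p)_{ij} = gamma(|i - j|),
                       (r_p)_i = gamma(i),   i,j = 1..p.
Substitute the sample gammas (Toeplitz matrix and right-hand side of size 1):
  Gamma_p = [[3.0315]]
  r_p     = [-0.3092]
With p = 1 this is the single equation gamma(0) phi_1 = gamma(1):
  phi_hat_1 = gamma(1) / gamma(0) = -0.3092 / 3.0315 = -0.1020.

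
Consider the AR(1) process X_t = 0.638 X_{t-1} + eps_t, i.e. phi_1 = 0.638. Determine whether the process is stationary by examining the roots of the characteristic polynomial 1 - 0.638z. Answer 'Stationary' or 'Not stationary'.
\text{Stationary}

The AR(p) characteristic polynomial is P(z) = 1 - 0.638z.
Stationarity requires all roots to lie outside the unit circle, i.e. |z| > 1 for every root.
This is linear in z: 1 + (-0.638) z = 0  =>  z = -1/(-0.638) = 1.567398,  |z| = 1.567398.
Moduli of all roots: 1.5674.
All moduli strictly greater than 1? Yes.
Verdict: Stationary.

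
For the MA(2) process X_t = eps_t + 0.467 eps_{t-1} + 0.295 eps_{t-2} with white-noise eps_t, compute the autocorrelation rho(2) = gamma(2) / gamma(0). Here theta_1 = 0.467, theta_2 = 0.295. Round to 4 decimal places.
\rho(2) = 0.2260

For an MA(q) process with theta_0 = 1, the autocovariance is
  gamma(k) = sigma^2 * sum_{i=0..q-k} theta_i * theta_{i+k},
and rho(k) = gamma(k) / gamma(0). Sigma^2 cancels.
  numerator   = (1)*(0.295) = 0.295.
  denominator = (1)^2 + (0.467)^2 + (0.295)^2 = 1.305114.
  rho(2) = 0.295 / 1.305114 = 0.2260.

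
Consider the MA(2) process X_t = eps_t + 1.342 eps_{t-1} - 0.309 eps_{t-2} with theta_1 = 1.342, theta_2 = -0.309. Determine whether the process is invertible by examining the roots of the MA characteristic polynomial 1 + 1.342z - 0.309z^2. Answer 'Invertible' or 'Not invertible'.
\text{Not invertible}

The MA(q) characteristic polynomial is P(z) = 1 + 1.342z - 0.309z^2.
Invertibility requires all roots to lie outside the unit circle, i.e. |z| > 1 for every root.
Set 1 + (1.342) z + (-0.309) z^2 = 0, i.e. a z^2 + b z + c = 0 with a = -0.309, b = 1.342, c = 1.
Discriminant D = b^2 - 4ac = (1.342)^2 - 4*(-0.309)*1 = 1.800964 - (-1.236) = 3.036964.
D >= 0, so the roots are real: z = (-b +/- sqrt(D)) / (2a) = (-1.342 +/- 1.742689) / (-0.618).
  z_1 = (-1.342 + 1.742689) / (-0.618) = -0.6484,   |z_1| = 0.6484.
  z_2 = (-1.342 - 1.742689) / (-0.618) = 4.9914,   |z_2| = 4.9914.
Moduli of all roots: 0.6484, 4.9914.
All moduli strictly greater than 1? No.
Verdict: Not invertible.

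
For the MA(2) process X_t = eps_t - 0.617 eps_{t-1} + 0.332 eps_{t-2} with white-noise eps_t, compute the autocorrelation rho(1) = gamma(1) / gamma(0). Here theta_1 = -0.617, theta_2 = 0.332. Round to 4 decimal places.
\rho(1) = -0.5512

For an MA(q) process with theta_0 = 1, the autocovariance is
  gamma(k) = sigma^2 * sum_{i=0..q-k} theta_i * theta_{i+k},
and rho(k) = gamma(k) / gamma(0). Sigma^2 cancels.
  numerator   = (1)*(-0.617) + (-0.617)*(0.332) = -0.821844.
  denominator = (1)^2 + (-0.617)^2 + (0.332)^2 = 1.490913.
  rho(1) = -0.821844 / 1.490913 = -0.5512.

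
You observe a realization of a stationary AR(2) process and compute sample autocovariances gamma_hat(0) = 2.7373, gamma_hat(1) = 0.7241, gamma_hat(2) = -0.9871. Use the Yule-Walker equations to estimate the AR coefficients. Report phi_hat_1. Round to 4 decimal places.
\hat\phi_{1} = 0.3870

The Yule-Walker equations for an AR(p) process read, in matrix form,
  Gamma_p phi = r_p,   with   (Gamma_p)_{ij} = gamma(|i - j|),
                       (r_p)_i = gamma(i),   i,j = 1..p.
Substitute the sample gammas (Toeplitz matrix and right-hand side of size 2):
  Gamma_p = [[2.7373, 0.7241], [0.7241, 2.7373]]
  r_p     = [0.7241, -0.9871]
Written out:
  2.7373 phi_1 + 0.7241 phi_2 = 0.7241
  0.7241 phi_1 + 2.7373 phi_2 = -0.9871
Solve by Cramer's rule:
  det = gamma(0)^2 - gamma(1)^2 = (2.7373)^2 - (0.7241)^2 = 7.49281129 - 0.52432081 = 6.96849048
  phi_hat_1 = [gamma(1) gamma(0) - gamma(1) gamma(2)] / det = [(0.7241)(2.7373) - (0.7241)(-0.9871)] / 6.96849048 = 2.69683804 / 6.96849048 = 0.387
  phi_hat_2 = [gamma(0) gamma(2) - gamma(1)^2] / det = [(2.7373)(-0.9871) - (0.7241)^2] / 6.96849048 = -3.22630964 / 6.96849048 = -0.463
So phi_hat = [0.3870, -0.4630].
Therefore phi_hat_1 = 0.3870.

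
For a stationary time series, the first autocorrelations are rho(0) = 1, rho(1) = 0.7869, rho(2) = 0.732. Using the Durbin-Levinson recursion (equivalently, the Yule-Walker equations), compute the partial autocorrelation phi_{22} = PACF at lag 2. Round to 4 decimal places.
\phi_{22} = 0.2962

The PACF at lag k is phi_{kk}, the last component of the solution
to the Yule-Walker system G_k phi = r_k where
  (G_k)_{ij} = rho(|i - j|), (r_k)_i = rho(i), i,j = 1..k.
Equivalently, Durbin-Levinson gives phi_{kk} iteratively:
  phi_{11} = rho(1)
  phi_{kk} = [rho(k) - sum_{j=1..k-1} phi_{k-1,j} rho(k-j)]
            / [1 - sum_{j=1..k-1} phi_{k-1,j} rho(j)],
  phi_{k,j} = phi_{k-1,j} - phi_{kk} phi_{k-1,k-j},  j = 1..k-1.
Step k = 1:
  phi_11 = rho(1) = 0.7869.
Step k = 2:
  phi_22 = [rho(2) - phi_11 rho(1)] / [1 - phi_11 rho(1)] = [0.732 - (0.7869)(0.7869)] / [1 - (0.7869)(0.7869)]
         = 0.11278839 / 0.38078839 = 0.2962.
Therefore phi_{22} = 0.2962.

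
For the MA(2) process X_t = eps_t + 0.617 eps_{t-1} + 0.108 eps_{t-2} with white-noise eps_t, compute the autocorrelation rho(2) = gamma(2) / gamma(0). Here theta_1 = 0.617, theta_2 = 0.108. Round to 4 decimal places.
\rho(2) = 0.0776

For an MA(q) process with theta_0 = 1, the autocovariance is
  gamma(k) = sigma^2 * sum_{i=0..q-k} theta_i * theta_{i+k},
and rho(k) = gamma(k) / gamma(0). Sigma^2 cancels.
  numerator   = (1)*(0.108) = 0.108.
  denominator = (1)^2 + (0.617)^2 + (0.108)^2 = 1.392353.
  rho(2) = 0.108 / 1.392353 = 0.0776.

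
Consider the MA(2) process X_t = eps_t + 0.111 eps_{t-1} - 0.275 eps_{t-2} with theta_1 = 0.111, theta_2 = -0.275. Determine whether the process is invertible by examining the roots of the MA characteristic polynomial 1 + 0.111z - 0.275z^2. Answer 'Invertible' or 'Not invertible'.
\text{Invertible}

The MA(q) characteristic polynomial is P(z) = 1 + 0.111z - 0.275z^2.
Invertibility requires all roots to lie outside the unit circle, i.e. |z| > 1 for every root.
Set 1 + (0.111) z + (-0.275) z^2 = 0, i.e. a z^2 + b z + c = 0 with a = -0.275, b = 0.111, c = 1.
Discriminant D = b^2 - 4ac = (0.111)^2 - 4*(-0.275)*1 = 0.012321 - (-1.1) = 1.112321.
D >= 0, so the roots are real: z = (-b +/- sqrt(D)) / (2a) = (-0.111 +/- 1.054666) / (-0.55).
  z_1 = (-0.111 + 1.054666) / (-0.55) = -1.7158,   |z_1| = 1.7158.
  z_2 = (-0.111 - 1.054666) / (-0.55) = 2.1194,   |z_2| = 2.1194.
Moduli of all roots: 1.7158, 2.1194.
All moduli strictly greater than 1? Yes.
Verdict: Invertible.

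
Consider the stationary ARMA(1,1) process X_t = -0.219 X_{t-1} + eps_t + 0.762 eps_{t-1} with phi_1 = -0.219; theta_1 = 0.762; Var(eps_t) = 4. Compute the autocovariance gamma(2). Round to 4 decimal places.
\gamma(2) = -0.4163

Multiply the model equation by X_{t-k} and take expectations. With theta_0 = psi_0 = 1 and psi_j the MA(infinity) weights, this gives
  gamma(k) - sum_i phi_i gamma(k-i) = c_k,
  c_k = sigma^2 * sum_{j=k..q} theta_j psi_{j-k}   (c_k = 0 for k > q),
using gamma(-m) = gamma(m).
psi-weights needed (psi_j = theta_j + sum_i phi_i psi_{j-i}):
  psi_1 = theta_1 + phi_1 = 0.762 + (-0.219) = 0.543
Right-hand sides:
  c_0 = sigma^2 (1 + theta_1 psi_1) = 4 * (1 + (0.762)(0.543)) = 4 * 1.413766 = 5.655064
  c_1 = sigma^2 theta_1 = 4 * (0.762) = 3.048
  c_2 = 0
Equations for k = 0 and k = 1 (AR order 1):
  gamma(0) = phi_1 gamma(1) + c_0
  gamma(1) = phi_1 gamma(0) + c_1
Substituting the second into the first: gamma(0) (1 - phi_1^2) = c_0 + phi_1 c_1, so
  gamma(0) = (c_0 + phi_1 c_1) / (1 - phi_1^2) = (5.655064 + (-0.219)(3.048)) / (1 - (-0.219)^2) = 4.987552 / 0.952039 = 5.238811.
  gamma(1) = phi_1 gamma(0) + c_1 = (-0.219)(5.238811) + (3.048) = 1.9007.
For k = 2 (> q): gamma(2) = phi_1 gamma(1) = (-0.219)(1.9007) = -0.416253.
Therefore gamma(2) = -0.4163 (to 4 decimal places).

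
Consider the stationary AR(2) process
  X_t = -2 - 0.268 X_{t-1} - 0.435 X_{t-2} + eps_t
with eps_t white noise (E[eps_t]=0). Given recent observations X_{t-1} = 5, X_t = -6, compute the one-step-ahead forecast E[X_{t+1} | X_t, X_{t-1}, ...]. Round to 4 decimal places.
E[X_{t+1} \mid \mathcal F_t] = -2.5670

For an AR(p) model X_t = c + sum_i phi_i X_{t-i} + eps_t, the
one-step-ahead conditional mean is
  E[X_{t+1} | X_t, ...] = c + sum_i phi_i X_{t+1-i}.
Substitute known values:
  E[X_{t+1} | ...] = -2 + (-0.268) * (-6) + (-0.435) * (5)
                   = -2.5670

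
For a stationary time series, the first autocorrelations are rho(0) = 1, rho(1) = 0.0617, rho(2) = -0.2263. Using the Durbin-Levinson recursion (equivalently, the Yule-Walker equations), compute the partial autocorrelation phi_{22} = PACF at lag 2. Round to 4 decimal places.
\phi_{22} = -0.2310

The PACF at lag k is phi_{kk}, the last component of the solution
to the Yule-Walker system G_k phi = r_k where
  (G_k)_{ij} = rho(|i - j|), (r_k)_i = rho(i), i,j = 1..k.
Equivalently, Durbin-Levinson gives phi_{kk} iteratively:
  phi_{11} = rho(1)
  phi_{kk} = [rho(k) - sum_{j=1..k-1} phi_{k-1,j} rho(k-j)]
            / [1 - sum_{j=1..k-1} phi_{k-1,j} rho(j)],
  phi_{k,j} = phi_{k-1,j} - phi_{kk} phi_{k-1,k-j},  j = 1..k-1.
Step k = 1:
  phi_11 = rho(1) = 0.0617.
Step k = 2:
  phi_22 = [rho(2) - phi_11 rho(1)] / [1 - phi_11 rho(1)] = [-0.2263 - (0.0617)(0.0617)] / [1 - (0.0617)(0.0617)]
         = -0.23010689 / 0.99619311 = -0.231.
Therefore phi_{22} = -0.2310.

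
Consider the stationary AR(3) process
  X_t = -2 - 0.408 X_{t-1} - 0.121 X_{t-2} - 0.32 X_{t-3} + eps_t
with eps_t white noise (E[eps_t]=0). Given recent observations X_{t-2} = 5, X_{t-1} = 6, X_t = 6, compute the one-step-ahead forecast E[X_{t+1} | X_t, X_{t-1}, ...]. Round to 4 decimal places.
E[X_{t+1} \mid \mathcal F_t] = -6.7740

For an AR(p) model X_t = c + sum_i phi_i X_{t-i} + eps_t, the
one-step-ahead conditional mean is
  E[X_{t+1} | X_t, ...] = c + sum_i phi_i X_{t+1-i}.
Substitute known values:
  E[X_{t+1} | ...] = -2 + (-0.408) * (6) + (-0.121) * (6) + (-0.32) * (5)
                   = -6.7740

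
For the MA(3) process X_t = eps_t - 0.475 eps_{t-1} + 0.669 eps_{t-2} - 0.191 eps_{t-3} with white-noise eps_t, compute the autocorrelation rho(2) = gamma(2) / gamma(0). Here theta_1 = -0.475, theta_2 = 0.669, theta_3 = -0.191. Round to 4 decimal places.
\rho(2) = 0.4444

For an MA(q) process with theta_0 = 1, the autocovariance is
  gamma(k) = sigma^2 * sum_{i=0..q-k} theta_i * theta_{i+k},
and rho(k) = gamma(k) / gamma(0). Sigma^2 cancels.
  numerator   = (1)*(0.669) + (-0.475)*(-0.191) = 0.759725.
  denominator = (1)^2 + (-0.475)^2 + (0.669)^2 + (-0.191)^2 = 1.709667.
  rho(2) = 0.759725 / 1.709667 = 0.4444.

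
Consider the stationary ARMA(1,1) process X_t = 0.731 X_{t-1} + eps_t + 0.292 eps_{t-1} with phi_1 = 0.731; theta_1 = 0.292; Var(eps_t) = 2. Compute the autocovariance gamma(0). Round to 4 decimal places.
\gamma(0) = 6.4950

Multiply the model equation by X_{t-k} and take expectations. With theta_0 = psi_0 = 1 and psi_j the MA(infinity) weights, this gives
  gamma(k) - sum_i phi_i gamma(k-i) = c_k,
  c_k = sigma^2 * sum_{j=k..q} theta_j psi_{j-k}   (c_k = 0 for k > q),
using gamma(-m) = gamma(m).
psi-weights needed (psi_j = theta_j + sum_i phi_i psi_{j-i}):
  psi_1 = theta_1 + phi_1 = 0.292 + (0.731) = 1.023
Right-hand sides:
  c_0 = sigma^2 (1 + theta_1 psi_1) = 2 * (1 + (0.292)(1.023)) = 2 * 1.298716 = 2.597432
  c_1 = sigma^2 theta_1 = 2 * (0.292) = 0.584
  c_2 = 0
Equations for k = 0 and k = 1 (AR order 1):
  gamma(0) = phi_1 gamma(1) + c_0
  gamma(1) = phi_1 gamma(0) + c_1
Substituting the second into the first: gamma(0) (1 - phi_1^2) = c_0 + phi_1 c_1, so
  gamma(0) = (c_0 + phi_1 c_1) / (1 - phi_1^2) = (2.597432 + (0.731)(0.584)) / (1 - (0.731)^2) = 3.024336 / 0.465639 = 6.495023.
Therefore gamma(0) = 6.4950 (to 4 decimal places).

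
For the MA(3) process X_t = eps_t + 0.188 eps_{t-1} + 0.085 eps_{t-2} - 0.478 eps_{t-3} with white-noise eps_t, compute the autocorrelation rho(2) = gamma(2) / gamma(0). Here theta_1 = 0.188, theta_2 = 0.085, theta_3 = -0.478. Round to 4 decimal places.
\rho(2) = -0.0038

For an MA(q) process with theta_0 = 1, the autocovariance is
  gamma(k) = sigma^2 * sum_{i=0..q-k} theta_i * theta_{i+k},
and rho(k) = gamma(k) / gamma(0). Sigma^2 cancels.
  numerator   = (1)*(0.085) + (0.188)*(-0.478) = -0.004864.
  denominator = (1)^2 + (0.188)^2 + (0.085)^2 + (-0.478)^2 = 1.271053.
  rho(2) = -0.004864 / 1.271053 = -0.0038.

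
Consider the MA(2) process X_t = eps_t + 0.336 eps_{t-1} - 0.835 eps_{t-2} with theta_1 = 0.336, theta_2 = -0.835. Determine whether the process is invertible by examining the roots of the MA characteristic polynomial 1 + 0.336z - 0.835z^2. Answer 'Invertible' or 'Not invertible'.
\text{Not invertible}

The MA(q) characteristic polynomial is P(z) = 1 + 0.336z - 0.835z^2.
Invertibility requires all roots to lie outside the unit circle, i.e. |z| > 1 for every root.
Set 1 + (0.336) z + (-0.835) z^2 = 0, i.e. a z^2 + b z + c = 0 with a = -0.835, b = 0.336, c = 1.
Discriminant D = b^2 - 4ac = (0.336)^2 - 4*(-0.835)*1 = 0.112896 - (-3.34) = 3.452896.
D >= 0, so the roots are real: z = (-b +/- sqrt(D)) / (2a) = (-0.336 +/- 1.858197) / (-1.67).
  z_1 = (-0.336 + 1.858197) / (-1.67) = -0.9115,   |z_1| = 0.9115.
  z_2 = (-0.336 - 1.858197) / (-1.67) = 1.3139,   |z_2| = 1.3139.
Moduli of all roots: 0.9115, 1.3139.
All moduli strictly greater than 1? No.
Verdict: Not invertible.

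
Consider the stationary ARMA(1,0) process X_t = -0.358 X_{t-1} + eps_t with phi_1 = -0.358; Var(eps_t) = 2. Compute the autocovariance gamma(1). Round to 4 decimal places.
\gamma(1) = -0.8213

Multiply the model equation by X_{t-k} and take expectations. With theta_0 = psi_0 = 1 and psi_j the MA(infinity) weights, this gives
  gamma(k) - sum_i phi_i gamma(k-i) = c_k,
  c_k = sigma^2 * sum_{j=k..q} theta_j psi_{j-k}   (c_k = 0 for k > q),
using gamma(-m) = gamma(m).
Pure AR (q = 0): c_0 = sigma^2 = 2, c_k = 0 for k >= 1.
Equations for k = 0 and k = 1 (AR order 1):
  gamma(0) = phi_1 gamma(1) + c_0
  gamma(1) = phi_1 gamma(0) + c_1
Substituting the second into the first: gamma(0) (1 - phi_1^2) = c_0 + phi_1 c_1, so
  gamma(0) = c_0 / (1 - phi_1^2) = 2 / (1 - (-0.358)^2) = 2 / 0.871836 = 2.294009.
  gamma(1) = phi_1 gamma(0) = (-0.358)(2.294009) = -0.821255.
Therefore gamma(1) = -0.8213 (to 4 decimal places).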